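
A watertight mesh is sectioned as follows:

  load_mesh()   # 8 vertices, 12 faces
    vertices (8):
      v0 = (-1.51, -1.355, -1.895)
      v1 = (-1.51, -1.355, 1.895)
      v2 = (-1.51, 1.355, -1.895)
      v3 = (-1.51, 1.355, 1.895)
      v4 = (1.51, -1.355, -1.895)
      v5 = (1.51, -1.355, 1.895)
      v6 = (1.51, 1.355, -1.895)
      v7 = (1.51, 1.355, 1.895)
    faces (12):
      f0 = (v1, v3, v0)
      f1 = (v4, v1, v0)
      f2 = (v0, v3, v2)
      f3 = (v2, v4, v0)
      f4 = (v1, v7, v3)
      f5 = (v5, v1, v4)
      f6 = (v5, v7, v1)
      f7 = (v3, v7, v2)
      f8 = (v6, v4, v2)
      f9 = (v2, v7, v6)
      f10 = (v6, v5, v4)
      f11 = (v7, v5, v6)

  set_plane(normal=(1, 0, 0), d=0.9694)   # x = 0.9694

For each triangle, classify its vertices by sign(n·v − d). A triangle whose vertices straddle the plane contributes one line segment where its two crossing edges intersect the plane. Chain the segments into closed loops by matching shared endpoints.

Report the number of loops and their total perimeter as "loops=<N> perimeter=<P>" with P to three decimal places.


Straddling triangles (8 of 12):
  (v4,v1,v0) [+--] → (0.9694, -1.355, -1.21656)–(0.9694, -1.355, -1.895)  len=0.6784
  (v2,v4,v0) [-+-] → (0.9694, -0.869892, -1.895)–(0.9694, -1.355, -1.895)  len=0.4851
  (v1,v7,v3) [-+-] → (0.9694, 0.869892, 1.895)–(0.9694, 1.355, 1.895)  len=0.4851
  (v5,v1,v4) [+-+] → (0.9694, -1.355, 1.895)–(0.9694, -1.355, -1.21656)  len=3.1116
  (v5,v7,v1) [++-] → (0.9694, 0.869892, 1.895)–(0.9694, -1.355, 1.895)  len=2.2249
  (v3,v7,v2) [-+-] → (0.9694, 1.355, 1.895)–(0.9694, 1.355, 1.21656)  len=0.6784
  (v6,v4,v2) [++-] → (0.9694, -0.869892, -1.895)–(0.9694, 1.355, -1.895)  len=2.2249
  (v2,v7,v6) [-++] → (0.9694, 1.355, 1.21656)–(0.9694, 1.355, -1.895)  len=3.1116

Chained into 1 loop(s):
  loop 1: 8 segments, perimeter = 13.0000
Total perimeter = 13.000

loops=1 perimeter=13.000


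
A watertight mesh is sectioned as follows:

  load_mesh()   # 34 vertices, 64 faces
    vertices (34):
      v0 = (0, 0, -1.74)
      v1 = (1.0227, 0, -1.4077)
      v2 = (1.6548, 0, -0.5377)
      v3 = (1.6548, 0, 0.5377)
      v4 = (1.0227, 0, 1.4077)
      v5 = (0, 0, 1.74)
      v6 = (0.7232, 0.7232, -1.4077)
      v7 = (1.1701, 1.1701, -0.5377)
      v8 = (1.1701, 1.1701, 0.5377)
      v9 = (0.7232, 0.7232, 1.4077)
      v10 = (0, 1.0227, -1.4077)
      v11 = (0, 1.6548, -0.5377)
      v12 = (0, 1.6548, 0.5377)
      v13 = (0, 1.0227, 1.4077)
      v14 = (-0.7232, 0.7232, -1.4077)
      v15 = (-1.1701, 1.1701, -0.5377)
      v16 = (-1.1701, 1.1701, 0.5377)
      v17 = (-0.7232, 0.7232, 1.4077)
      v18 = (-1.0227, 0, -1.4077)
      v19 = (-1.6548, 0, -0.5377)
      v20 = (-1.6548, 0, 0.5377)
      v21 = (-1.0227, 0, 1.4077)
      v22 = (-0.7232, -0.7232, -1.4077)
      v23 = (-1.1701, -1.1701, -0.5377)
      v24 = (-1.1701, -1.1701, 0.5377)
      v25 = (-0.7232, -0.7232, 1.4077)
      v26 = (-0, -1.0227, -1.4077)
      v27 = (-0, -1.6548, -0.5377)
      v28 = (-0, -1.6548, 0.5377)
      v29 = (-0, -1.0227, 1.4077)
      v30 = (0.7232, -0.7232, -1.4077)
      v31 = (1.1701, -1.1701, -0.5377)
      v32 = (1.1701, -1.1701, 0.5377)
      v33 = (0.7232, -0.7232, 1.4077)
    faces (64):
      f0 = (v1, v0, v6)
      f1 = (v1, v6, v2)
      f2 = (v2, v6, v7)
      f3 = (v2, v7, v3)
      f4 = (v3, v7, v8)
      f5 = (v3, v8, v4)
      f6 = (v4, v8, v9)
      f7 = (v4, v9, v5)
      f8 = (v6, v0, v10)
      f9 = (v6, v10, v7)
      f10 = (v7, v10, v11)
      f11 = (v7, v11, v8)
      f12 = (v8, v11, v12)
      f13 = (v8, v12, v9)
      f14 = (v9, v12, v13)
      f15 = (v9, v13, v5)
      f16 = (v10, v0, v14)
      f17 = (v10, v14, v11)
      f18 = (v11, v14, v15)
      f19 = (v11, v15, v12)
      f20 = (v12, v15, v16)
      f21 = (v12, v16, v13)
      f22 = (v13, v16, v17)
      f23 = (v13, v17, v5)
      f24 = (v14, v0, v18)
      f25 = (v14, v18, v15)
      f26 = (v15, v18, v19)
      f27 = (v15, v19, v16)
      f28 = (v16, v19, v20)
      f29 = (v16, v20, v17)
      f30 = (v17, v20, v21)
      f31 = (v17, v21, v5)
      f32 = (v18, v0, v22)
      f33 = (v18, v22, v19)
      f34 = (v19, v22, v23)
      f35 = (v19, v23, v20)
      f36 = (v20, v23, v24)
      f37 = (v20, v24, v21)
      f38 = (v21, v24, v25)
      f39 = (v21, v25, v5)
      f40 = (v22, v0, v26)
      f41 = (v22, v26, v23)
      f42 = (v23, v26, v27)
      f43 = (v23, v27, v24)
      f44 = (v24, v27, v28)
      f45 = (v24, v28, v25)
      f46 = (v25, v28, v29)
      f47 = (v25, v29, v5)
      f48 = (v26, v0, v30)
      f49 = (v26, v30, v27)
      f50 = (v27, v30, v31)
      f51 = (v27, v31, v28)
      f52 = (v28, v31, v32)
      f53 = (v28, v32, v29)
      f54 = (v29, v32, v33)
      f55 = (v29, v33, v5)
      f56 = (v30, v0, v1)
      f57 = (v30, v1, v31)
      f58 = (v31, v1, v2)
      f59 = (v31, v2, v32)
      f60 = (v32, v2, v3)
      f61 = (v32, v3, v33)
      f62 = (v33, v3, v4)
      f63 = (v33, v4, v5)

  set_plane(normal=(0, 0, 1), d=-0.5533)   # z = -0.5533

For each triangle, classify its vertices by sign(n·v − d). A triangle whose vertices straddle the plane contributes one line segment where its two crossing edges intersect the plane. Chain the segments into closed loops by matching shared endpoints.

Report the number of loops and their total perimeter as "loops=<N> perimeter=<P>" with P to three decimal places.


loops=1 perimeter=10.063

Straddling triangles (16 of 64):
  (v1,v6,v2) [--+] → (1.6381, 0.0129677, -0.5533)–(1.64347, 0, -0.5533)  len=0.0140
  (v2,v6,v7) [+-+] → (1.6381, 0.0129677, -0.5533)–(1.16209, 1.16209, -0.5533)  len=1.2438
  (v6,v10,v7) [--+] → (1.14912, 1.16746, -0.5533)–(1.16209, 1.16209, -0.5533)  len=0.0140
  (v7,v10,v11) [+-+] → (1.14912, 1.16746, -0.5533)–(0, 1.64347, -0.5533)  len=1.2438
  (v10,v14,v11) [--+] → (-0.0129677, 1.6381, -0.5533)–(0, 1.64347, -0.5533)  len=0.0140
  (v11,v14,v15) [+-+] → (-0.0129677, 1.6381, -0.5533)–(-1.16209, 1.16209, -0.5533)  len=1.2438
  (v14,v18,v15) [--+] → (-1.16746, 1.14912, -0.5533)–(-1.16209, 1.16209, -0.5533)  len=0.0140
  (v15,v18,v19) [+-+] → (-1.16746, 1.14912, -0.5533)–(-1.64347, 0, -0.5533)  len=1.2438
  (v18,v22,v19) [--+] → (-1.6381, -0.0129677, -0.5533)–(-1.64347, 0, -0.5533)  len=0.0140
  (v19,v22,v23) [+-+] → (-1.6381, -0.0129677, -0.5533)–(-1.16209, -1.16209, -0.5533)  len=1.2438
  (v22,v26,v23) [--+] → (-1.14912, -1.16746, -0.5533)–(-1.16209, -1.16209, -0.5533)  len=0.0140
  (v23,v26,v27) [+-+] → (-1.14912, -1.16746, -0.5533)–(0, -1.64347, -0.5533)  len=1.2438
  (v26,v30,v27) [--+] → (0.0129677, -1.6381, -0.5533)–(0, -1.64347, -0.5533)  len=0.0140
  (v27,v30,v31) [+-+] → (0.0129677, -1.6381, -0.5533)–(1.16209, -1.16209, -0.5533)  len=1.2438
  (v30,v1,v31) [--+] → (1.16746, -1.14912, -0.5533)–(1.16209, -1.16209, -0.5533)  len=0.0140
  (v31,v1,v2) [+-+] → (1.16746, -1.14912, -0.5533)–(1.64347, 0, -0.5533)  len=1.2438

Chained into 1 loop(s):
  loop 1: 16 segments, perimeter = 10.0628
Total perimeter = 10.063


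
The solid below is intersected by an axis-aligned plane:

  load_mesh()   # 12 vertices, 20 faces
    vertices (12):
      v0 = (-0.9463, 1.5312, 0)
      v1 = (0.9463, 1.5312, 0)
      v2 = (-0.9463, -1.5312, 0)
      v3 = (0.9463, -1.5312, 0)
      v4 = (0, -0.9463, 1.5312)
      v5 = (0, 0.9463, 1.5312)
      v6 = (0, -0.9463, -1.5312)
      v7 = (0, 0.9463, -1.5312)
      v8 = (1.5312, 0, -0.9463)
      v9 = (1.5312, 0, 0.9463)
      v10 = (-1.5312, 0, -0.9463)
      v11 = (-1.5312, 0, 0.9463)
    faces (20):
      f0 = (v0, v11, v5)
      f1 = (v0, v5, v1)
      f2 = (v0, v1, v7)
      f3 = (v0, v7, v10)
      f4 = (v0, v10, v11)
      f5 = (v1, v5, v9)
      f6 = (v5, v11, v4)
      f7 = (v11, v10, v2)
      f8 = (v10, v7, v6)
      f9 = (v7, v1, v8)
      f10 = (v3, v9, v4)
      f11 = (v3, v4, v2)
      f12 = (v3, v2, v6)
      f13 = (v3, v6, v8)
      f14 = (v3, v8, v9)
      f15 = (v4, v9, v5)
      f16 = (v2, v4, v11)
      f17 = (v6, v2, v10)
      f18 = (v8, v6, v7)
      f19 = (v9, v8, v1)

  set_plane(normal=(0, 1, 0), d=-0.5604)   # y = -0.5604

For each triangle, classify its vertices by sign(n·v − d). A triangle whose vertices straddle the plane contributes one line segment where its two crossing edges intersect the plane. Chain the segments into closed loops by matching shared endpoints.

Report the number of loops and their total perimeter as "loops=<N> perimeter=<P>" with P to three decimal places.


loops=1 perimeter=8.992

Straddling triangles (10 of 20):
  (v5,v11,v4) [++-] → (-0.624422, -0.5604, 1.29268)–(0, -0.5604, 1.5312)  len=0.6684
  (v11,v10,v2) [++-] → (-1.31713, -0.5604, -0.599966)–(-1.31713, -0.5604, 0.599966)  len=1.1999
  (v10,v7,v6) [++-] → (0, -0.5604, -1.5312)–(-0.624422, -0.5604, -1.29268)  len=0.6684
  (v3,v9,v4) [-+-] → (1.31713, -0.5604, 0.599966)–(0.624422, -0.5604, 1.29268)  len=0.9796
  (v3,v6,v8) [--+] → (0.624422, -0.5604, -1.29268)–(1.31713, -0.5604, -0.599966)  len=0.9796
  (v3,v8,v9) [-++] → (1.31713, -0.5604, -0.599966)–(1.31713, -0.5604, 0.599966)  len=1.1999
  (v4,v9,v5) [-++] → (0.624422, -0.5604, 1.29268)–(0, -0.5604, 1.5312)  len=0.6684
  (v2,v4,v11) [--+] → (-0.624422, -0.5604, 1.29268)–(-1.31713, -0.5604, 0.599966)  len=0.9796
  (v6,v2,v10) [--+] → (-1.31713, -0.5604, -0.599966)–(-0.624422, -0.5604, -1.29268)  len=0.9796
  (v8,v6,v7) [+-+] → (0.624422, -0.5604, -1.29268)–(0, -0.5604, -1.5312)  len=0.6684

Chained into 1 loop(s):
  loop 1: 10 segments, perimeter = 8.9921
Total perimeter = 8.992


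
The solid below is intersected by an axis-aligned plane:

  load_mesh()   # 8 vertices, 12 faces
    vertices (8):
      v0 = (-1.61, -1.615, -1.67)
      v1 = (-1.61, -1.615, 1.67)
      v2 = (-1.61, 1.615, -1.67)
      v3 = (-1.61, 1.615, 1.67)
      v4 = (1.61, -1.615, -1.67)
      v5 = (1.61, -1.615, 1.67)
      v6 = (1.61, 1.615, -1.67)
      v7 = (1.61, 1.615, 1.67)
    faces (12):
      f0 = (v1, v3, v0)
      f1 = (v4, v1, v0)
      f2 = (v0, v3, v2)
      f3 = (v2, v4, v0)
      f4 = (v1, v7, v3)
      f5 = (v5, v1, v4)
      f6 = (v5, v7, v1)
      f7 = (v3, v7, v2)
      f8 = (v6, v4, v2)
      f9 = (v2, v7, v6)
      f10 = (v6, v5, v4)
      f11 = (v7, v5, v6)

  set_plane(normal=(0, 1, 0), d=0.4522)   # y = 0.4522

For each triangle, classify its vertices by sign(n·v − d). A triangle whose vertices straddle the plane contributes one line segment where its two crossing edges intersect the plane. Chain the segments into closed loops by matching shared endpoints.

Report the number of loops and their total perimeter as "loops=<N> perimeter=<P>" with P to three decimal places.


loops=1 perimeter=13.120

Straddling triangles (8 of 12):
  (v1,v3,v0) [-+-] → (-1.61, 0.4522, 1.67)–(-1.61, 0.4522, 0.4676)  len=1.2024
  (v0,v3,v2) [-++] → (-1.61, 0.4522, 0.4676)–(-1.61, 0.4522, -1.67)  len=2.1376
  (v2,v4,v0) [+--] → (-0.4508, 0.4522, -1.67)–(-1.61, 0.4522, -1.67)  len=1.1592
  (v1,v7,v3) [-++] → (0.4508, 0.4522, 1.67)–(-1.61, 0.4522, 1.67)  len=2.0608
  (v5,v7,v1) [-+-] → (1.61, 0.4522, 1.67)–(0.4508, 0.4522, 1.67)  len=1.1592
  (v6,v4,v2) [+-+] → (1.61, 0.4522, -1.67)–(-0.4508, 0.4522, -1.67)  len=2.0608
  (v6,v5,v4) [+--] → (1.61, 0.4522, -0.4676)–(1.61, 0.4522, -1.67)  len=1.2024
  (v7,v5,v6) [+-+] → (1.61, 0.4522, 1.67)–(1.61, 0.4522, -0.4676)  len=2.1376

Chained into 1 loop(s):
  loop 1: 8 segments, perimeter = 13.1200
Total perimeter = 13.120


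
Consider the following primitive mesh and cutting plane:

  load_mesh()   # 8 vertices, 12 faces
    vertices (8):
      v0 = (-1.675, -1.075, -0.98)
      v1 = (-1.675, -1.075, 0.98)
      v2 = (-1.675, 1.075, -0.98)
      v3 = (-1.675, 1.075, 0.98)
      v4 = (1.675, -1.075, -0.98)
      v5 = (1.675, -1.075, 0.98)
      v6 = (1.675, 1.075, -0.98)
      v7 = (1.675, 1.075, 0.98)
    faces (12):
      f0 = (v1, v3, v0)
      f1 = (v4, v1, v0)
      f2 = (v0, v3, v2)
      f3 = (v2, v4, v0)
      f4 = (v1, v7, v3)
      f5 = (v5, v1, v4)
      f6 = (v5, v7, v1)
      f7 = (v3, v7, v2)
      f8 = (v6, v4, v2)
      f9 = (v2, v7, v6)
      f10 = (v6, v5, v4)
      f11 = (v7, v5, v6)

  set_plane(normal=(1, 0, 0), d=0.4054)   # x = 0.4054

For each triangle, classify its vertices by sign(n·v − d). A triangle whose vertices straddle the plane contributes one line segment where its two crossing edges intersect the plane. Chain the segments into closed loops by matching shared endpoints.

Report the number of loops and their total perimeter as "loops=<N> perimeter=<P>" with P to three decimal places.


Straddling triangles (8 of 12):
  (v4,v1,v0) [+--] → (0.4054, -1.075, -0.237189)–(0.4054, -1.075, -0.98)  len=0.7428
  (v2,v4,v0) [-+-] → (0.4054, -0.260182, -0.98)–(0.4054, -1.075, -0.98)  len=0.8148
  (v1,v7,v3) [-+-] → (0.4054, 0.260182, 0.98)–(0.4054, 1.075, 0.98)  len=0.8148
  (v5,v1,v4) [+-+] → (0.4054, -1.075, 0.98)–(0.4054, -1.075, -0.237189)  len=1.2172
  (v5,v7,v1) [++-] → (0.4054, 0.260182, 0.98)–(0.4054, -1.075, 0.98)  len=1.3352
  (v3,v7,v2) [-+-] → (0.4054, 1.075, 0.98)–(0.4054, 1.075, 0.237189)  len=0.7428
  (v6,v4,v2) [++-] → (0.4054, -0.260182, -0.98)–(0.4054, 1.075, -0.98)  len=1.3352
  (v2,v7,v6) [-++] → (0.4054, 1.075, 0.237189)–(0.4054, 1.075, -0.98)  len=1.2172

Chained into 1 loop(s):
  loop 1: 8 segments, perimeter = 8.2200
Total perimeter = 8.220

loops=1 perimeter=8.220


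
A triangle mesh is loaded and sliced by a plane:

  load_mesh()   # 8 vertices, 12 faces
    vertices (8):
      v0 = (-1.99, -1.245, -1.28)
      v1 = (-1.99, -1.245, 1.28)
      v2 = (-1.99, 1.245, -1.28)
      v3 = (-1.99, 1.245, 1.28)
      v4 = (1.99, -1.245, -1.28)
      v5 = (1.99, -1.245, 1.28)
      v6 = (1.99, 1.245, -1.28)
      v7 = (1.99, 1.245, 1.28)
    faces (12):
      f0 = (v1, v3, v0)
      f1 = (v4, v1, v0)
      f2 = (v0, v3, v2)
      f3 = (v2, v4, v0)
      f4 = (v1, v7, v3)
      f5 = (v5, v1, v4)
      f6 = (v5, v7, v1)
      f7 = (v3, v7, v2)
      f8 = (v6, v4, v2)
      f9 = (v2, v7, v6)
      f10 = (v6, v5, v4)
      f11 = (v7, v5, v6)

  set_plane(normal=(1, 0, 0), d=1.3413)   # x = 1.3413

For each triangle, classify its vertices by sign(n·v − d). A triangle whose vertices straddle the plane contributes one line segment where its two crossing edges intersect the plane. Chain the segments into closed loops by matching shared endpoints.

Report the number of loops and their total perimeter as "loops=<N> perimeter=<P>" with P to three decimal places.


loops=1 perimeter=10.100

Straddling triangles (8 of 12):
  (v4,v1,v0) [+--] → (1.3413, -1.245, -0.862746)–(1.3413, -1.245, -1.28)  len=0.4173
  (v2,v4,v0) [-+-] → (1.3413, -0.839155, -1.28)–(1.3413, -1.245, -1.28)  len=0.4058
  (v1,v7,v3) [-+-] → (1.3413, 0.839155, 1.28)–(1.3413, 1.245, 1.28)  len=0.4058
  (v5,v1,v4) [+-+] → (1.3413, -1.245, 1.28)–(1.3413, -1.245, -0.862746)  len=2.1427
  (v5,v7,v1) [++-] → (1.3413, 0.839155, 1.28)–(1.3413, -1.245, 1.28)  len=2.0842
  (v3,v7,v2) [-+-] → (1.3413, 1.245, 1.28)–(1.3413, 1.245, 0.862746)  len=0.4173
  (v6,v4,v2) [++-] → (1.3413, -0.839155, -1.28)–(1.3413, 1.245, -1.28)  len=2.0842
  (v2,v7,v6) [-++] → (1.3413, 1.245, 0.862746)–(1.3413, 1.245, -1.28)  len=2.1427

Chained into 1 loop(s):
  loop 1: 8 segments, perimeter = 10.1000
Total perimeter = 10.100


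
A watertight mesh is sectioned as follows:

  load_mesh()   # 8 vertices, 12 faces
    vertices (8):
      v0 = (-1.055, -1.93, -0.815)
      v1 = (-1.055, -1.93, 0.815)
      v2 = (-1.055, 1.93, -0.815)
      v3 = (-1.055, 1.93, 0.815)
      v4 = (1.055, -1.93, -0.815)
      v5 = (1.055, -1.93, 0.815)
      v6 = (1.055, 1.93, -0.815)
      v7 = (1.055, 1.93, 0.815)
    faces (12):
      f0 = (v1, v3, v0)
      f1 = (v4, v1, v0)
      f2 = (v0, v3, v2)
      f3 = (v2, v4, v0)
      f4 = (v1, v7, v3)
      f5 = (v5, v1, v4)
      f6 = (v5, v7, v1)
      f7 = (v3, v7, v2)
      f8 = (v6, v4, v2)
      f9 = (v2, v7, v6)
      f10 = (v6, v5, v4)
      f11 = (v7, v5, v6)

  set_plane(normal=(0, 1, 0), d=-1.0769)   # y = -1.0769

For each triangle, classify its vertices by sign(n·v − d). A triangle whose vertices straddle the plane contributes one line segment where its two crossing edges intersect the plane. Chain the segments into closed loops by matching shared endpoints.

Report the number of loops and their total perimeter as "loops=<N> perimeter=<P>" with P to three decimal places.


loops=1 perimeter=7.480

Straddling triangles (8 of 12):
  (v1,v3,v0) [-+-] → (-1.055, -1.0769, 0.815)–(-1.055, -1.0769, -0.454753)  len=1.2698
  (v0,v3,v2) [-++] → (-1.055, -1.0769, -0.454753)–(-1.055, -1.0769, -0.815)  len=0.3602
  (v2,v4,v0) [+--] → (0.588668, -1.0769, -0.815)–(-1.055, -1.0769, -0.815)  len=1.6437
  (v1,v7,v3) [-++] → (-0.588668, -1.0769, 0.815)–(-1.055, -1.0769, 0.815)  len=0.4663
  (v5,v7,v1) [-+-] → (1.055, -1.0769, 0.815)–(-0.588668, -1.0769, 0.815)  len=1.6437
  (v6,v4,v2) [+-+] → (1.055, -1.0769, -0.815)–(0.588668, -1.0769, -0.815)  len=0.4663
  (v6,v5,v4) [+--] → (1.055, -1.0769, 0.454753)–(1.055, -1.0769, -0.815)  len=1.2698
  (v7,v5,v6) [+-+] → (1.055, -1.0769, 0.815)–(1.055, -1.0769, 0.454753)  len=0.3602

Chained into 1 loop(s):
  loop 1: 8 segments, perimeter = 7.4800
Total perimeter = 7.480


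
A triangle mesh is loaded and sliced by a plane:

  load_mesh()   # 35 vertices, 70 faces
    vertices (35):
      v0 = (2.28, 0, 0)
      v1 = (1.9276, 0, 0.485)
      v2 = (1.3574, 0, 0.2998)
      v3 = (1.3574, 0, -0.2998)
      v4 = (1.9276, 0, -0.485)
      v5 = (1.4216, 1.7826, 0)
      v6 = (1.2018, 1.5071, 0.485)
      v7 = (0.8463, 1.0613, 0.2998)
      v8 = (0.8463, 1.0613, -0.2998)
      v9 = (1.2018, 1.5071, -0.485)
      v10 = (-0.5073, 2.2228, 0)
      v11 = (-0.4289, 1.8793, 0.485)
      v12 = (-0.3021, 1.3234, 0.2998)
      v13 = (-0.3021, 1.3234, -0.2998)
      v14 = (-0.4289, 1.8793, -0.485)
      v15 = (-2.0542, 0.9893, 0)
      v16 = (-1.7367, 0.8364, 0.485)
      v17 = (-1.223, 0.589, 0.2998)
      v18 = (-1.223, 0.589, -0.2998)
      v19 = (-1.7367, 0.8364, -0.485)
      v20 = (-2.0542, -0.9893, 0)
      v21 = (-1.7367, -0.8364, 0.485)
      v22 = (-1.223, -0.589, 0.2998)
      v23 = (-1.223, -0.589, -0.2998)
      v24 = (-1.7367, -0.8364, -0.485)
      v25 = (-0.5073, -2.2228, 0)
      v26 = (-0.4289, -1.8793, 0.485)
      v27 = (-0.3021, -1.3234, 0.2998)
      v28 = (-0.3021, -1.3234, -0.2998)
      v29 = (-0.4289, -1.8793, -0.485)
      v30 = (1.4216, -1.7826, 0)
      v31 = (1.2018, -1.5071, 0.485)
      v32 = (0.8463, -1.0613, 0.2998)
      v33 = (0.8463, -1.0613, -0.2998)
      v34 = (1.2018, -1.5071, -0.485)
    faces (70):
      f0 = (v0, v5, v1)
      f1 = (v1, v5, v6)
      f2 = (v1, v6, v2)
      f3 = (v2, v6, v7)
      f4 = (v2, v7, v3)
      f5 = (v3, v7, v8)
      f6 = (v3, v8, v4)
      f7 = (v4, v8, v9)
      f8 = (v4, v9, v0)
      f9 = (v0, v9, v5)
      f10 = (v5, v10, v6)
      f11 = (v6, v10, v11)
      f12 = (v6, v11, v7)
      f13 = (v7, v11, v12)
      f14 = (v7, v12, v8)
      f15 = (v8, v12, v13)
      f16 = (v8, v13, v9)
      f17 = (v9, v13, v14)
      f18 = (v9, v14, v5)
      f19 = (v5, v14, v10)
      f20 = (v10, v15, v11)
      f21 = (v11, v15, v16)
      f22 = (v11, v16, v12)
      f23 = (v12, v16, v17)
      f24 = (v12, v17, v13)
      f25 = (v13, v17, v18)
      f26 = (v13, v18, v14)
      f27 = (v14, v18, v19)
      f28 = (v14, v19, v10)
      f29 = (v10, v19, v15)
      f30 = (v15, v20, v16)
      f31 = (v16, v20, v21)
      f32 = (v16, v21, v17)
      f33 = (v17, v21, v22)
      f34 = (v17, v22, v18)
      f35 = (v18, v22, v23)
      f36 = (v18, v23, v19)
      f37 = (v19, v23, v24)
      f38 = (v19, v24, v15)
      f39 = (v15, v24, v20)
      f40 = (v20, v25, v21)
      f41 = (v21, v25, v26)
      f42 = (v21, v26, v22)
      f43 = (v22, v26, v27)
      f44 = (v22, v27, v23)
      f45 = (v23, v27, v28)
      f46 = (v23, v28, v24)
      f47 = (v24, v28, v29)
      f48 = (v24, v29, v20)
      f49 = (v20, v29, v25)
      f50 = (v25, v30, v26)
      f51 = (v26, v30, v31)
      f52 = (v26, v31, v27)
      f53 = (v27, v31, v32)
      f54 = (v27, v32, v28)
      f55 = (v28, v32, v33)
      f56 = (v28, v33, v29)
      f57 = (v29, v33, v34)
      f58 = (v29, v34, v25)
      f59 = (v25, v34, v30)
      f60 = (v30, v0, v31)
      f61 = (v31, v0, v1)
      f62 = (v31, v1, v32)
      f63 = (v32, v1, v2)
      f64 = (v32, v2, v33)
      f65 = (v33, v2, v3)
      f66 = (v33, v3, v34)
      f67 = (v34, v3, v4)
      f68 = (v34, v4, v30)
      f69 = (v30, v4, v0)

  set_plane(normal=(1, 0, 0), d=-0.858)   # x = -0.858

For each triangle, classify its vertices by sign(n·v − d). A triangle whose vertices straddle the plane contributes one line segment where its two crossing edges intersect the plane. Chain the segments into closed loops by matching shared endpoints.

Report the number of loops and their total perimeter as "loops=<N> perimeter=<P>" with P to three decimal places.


Straddling triangles (20 of 70):
  (v10,v15,v11) [+-+] → (-0.858, 1.94315, 0)–(-0.858, 1.64433, 0.356954)  len=0.4655
  (v11,v15,v16) [+--] → (-0.858, 1.64433, 0.356954)–(-0.858, 1.53712, 0.485)  len=0.1670
  (v11,v16,v12) [+-+] → (-0.858, 1.53712, 0.485)–(-0.858, 1.13469, 0.371564)  len=0.4181
  (v12,v16,v17) [+--] → (-0.858, 1.13469, 0.371564)–(-0.858, 0.88008, 0.2998)  len=0.2645
  (v12,v17,v13) [+-+] → (-0.858, 0.88008, 0.2998)–(-0.858, 0.88008, 0.0621477)  len=0.2377
  (v13,v17,v18) [+--] → (-0.858, 0.88008, 0.0621477)–(-0.858, 0.88008, -0.2998)  len=0.3619
  (v13,v18,v14) [+-+] → (-0.858, 0.88008, -0.2998)–(-0.858, 1.18207, -0.384925)  len=0.3138
  (v14,v18,v19) [+--] → (-0.858, 1.18207, -0.384925)–(-0.858, 1.53712, -0.485)  len=0.3689
  (v14,v19,v10) [+-+] → (-0.858, 1.53712, -0.485)–(-0.858, 1.82731, -0.138352)  len=0.4521
  (v10,v19,v15) [+--] → (-0.858, 1.82731, -0.138352)–(-0.858, 1.94315, 0)  len=0.1804
  (v20,v25,v21) [-+-] → (-0.858, -1.94315, 0)–(-0.858, -1.82731, 0.138352)  len=0.1804
  (v21,v25,v26) [-++] → (-0.858, -1.82731, 0.138352)–(-0.858, -1.53712, 0.485)  len=0.4521
  (v21,v26,v22) [-+-] → (-0.858, -1.53712, 0.485)–(-0.858, -1.18207, 0.384925)  len=0.3689
  (v22,v26,v27) [-++] → (-0.858, -1.18207, 0.384925)–(-0.858, -0.88008, 0.2998)  len=0.3138
  (v22,v27,v23) [-+-] → (-0.858, -0.88008, 0.2998)–(-0.858, -0.88008, -0.0621477)  len=0.3619
  (v23,v27,v28) [-++] → (-0.858, -0.88008, -0.0621477)–(-0.858, -0.88008, -0.2998)  len=0.2377
  (v23,v28,v24) [-+-] → (-0.858, -0.88008, -0.2998)–(-0.858, -1.13469, -0.371564)  len=0.2645
  (v24,v28,v29) [-++] → (-0.858, -1.13469, -0.371564)–(-0.858, -1.53712, -0.485)  len=0.4181
  (v24,v29,v20) [-+-] → (-0.858, -1.53712, -0.485)–(-0.858, -1.64433, -0.356954)  len=0.1670
  (v20,v29,v25) [-++] → (-0.858, -1.64433, -0.356954)–(-0.858, -1.94315, 0)  len=0.4655

Chained into 2 loop(s):
  loop 1: 10 segments, perimeter = 3.2299
  loop 2: 10 segments, perimeter = 3.2299
Total perimeter = 6.460

loops=2 perimeter=6.460


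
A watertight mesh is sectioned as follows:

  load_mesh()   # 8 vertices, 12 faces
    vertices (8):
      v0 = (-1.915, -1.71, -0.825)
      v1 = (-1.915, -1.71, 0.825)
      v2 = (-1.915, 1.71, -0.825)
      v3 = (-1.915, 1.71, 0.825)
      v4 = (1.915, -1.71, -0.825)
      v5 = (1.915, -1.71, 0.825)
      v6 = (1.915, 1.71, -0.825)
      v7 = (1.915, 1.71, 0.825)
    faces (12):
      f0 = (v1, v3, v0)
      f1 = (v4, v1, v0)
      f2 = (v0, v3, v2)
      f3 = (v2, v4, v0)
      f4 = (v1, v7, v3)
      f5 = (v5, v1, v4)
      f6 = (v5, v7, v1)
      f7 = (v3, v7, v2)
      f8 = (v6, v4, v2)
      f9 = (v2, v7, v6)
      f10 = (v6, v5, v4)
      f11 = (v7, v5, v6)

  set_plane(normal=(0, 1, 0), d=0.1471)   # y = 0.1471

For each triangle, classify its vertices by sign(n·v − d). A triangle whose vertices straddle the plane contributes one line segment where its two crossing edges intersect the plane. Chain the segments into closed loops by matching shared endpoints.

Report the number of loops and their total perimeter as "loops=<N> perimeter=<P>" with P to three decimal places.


Straddling triangles (8 of 12):
  (v1,v3,v0) [-+-] → (-1.915, 0.1471, 0.825)–(-1.915, 0.1471, 0.0709693)  len=0.7540
  (v0,v3,v2) [-++] → (-1.915, 0.1471, 0.0709693)–(-1.915, 0.1471, -0.825)  len=0.8960
  (v2,v4,v0) [+--] → (-0.164735, 0.1471, -0.825)–(-1.915, 0.1471, -0.825)  len=1.7503
  (v1,v7,v3) [-++] → (0.164735, 0.1471, 0.825)–(-1.915, 0.1471, 0.825)  len=2.0797
  (v5,v7,v1) [-+-] → (1.915, 0.1471, 0.825)–(0.164735, 0.1471, 0.825)  len=1.7503
  (v6,v4,v2) [+-+] → (1.915, 0.1471, -0.825)–(-0.164735, 0.1471, -0.825)  len=2.0797
  (v6,v5,v4) [+--] → (1.915, 0.1471, -0.0709693)–(1.915, 0.1471, -0.825)  len=0.7540
  (v7,v5,v6) [+-+] → (1.915, 0.1471, 0.825)–(1.915, 0.1471, -0.0709693)  len=0.8960

Chained into 1 loop(s):
  loop 1: 8 segments, perimeter = 10.9600
Total perimeter = 10.960

loops=1 perimeter=10.960


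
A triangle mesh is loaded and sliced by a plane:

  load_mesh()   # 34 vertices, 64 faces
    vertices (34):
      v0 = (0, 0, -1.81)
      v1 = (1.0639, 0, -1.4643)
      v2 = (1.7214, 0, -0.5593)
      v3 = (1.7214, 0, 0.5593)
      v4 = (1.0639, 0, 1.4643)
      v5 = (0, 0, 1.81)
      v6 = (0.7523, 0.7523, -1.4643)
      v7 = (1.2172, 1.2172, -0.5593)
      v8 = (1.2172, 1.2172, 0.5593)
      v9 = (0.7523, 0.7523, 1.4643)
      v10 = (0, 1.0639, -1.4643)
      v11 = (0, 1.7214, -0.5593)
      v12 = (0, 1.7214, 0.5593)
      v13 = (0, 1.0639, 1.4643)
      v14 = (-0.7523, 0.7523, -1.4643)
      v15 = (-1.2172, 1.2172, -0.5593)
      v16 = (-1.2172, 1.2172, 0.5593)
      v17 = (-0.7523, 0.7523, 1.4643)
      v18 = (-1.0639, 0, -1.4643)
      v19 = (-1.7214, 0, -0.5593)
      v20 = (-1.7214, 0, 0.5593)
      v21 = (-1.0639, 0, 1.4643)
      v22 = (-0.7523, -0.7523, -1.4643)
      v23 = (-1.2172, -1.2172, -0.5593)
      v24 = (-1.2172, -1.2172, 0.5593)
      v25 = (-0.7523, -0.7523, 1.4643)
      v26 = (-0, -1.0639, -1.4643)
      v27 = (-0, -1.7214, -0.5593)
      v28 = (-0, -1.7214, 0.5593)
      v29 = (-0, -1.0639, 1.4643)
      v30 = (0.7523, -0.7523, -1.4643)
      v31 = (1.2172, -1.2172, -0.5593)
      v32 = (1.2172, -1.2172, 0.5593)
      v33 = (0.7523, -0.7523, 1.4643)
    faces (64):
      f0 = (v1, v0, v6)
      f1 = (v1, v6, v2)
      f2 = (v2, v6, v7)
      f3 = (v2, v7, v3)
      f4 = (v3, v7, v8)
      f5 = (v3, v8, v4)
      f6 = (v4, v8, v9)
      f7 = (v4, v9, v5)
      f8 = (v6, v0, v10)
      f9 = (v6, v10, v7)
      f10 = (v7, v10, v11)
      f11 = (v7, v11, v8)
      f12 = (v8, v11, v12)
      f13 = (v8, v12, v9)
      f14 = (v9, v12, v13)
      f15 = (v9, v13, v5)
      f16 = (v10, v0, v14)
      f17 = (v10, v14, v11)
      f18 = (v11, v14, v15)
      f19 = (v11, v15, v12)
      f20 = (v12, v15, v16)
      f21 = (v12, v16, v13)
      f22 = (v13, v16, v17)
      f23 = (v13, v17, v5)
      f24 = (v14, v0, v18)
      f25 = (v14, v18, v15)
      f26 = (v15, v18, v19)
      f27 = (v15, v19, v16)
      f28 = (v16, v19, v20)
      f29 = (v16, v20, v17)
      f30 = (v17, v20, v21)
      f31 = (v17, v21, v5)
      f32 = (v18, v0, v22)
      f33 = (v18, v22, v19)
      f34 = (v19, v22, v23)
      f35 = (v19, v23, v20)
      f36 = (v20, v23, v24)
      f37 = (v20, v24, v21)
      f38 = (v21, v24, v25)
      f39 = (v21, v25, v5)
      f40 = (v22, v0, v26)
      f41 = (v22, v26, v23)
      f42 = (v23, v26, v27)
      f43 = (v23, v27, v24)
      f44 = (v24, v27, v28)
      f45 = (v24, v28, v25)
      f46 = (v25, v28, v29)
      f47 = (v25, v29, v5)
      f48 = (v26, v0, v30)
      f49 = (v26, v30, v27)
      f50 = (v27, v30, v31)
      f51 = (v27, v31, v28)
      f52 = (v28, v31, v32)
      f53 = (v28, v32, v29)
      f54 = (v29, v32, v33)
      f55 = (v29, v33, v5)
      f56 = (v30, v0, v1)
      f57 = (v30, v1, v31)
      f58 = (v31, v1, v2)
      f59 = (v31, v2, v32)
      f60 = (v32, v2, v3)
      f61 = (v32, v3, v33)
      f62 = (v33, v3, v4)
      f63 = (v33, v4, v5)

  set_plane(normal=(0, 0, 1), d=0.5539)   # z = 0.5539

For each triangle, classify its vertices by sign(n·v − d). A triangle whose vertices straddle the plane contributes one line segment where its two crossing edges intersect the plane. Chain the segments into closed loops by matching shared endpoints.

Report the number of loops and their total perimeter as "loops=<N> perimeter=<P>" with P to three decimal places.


loops=1 perimeter=10.540

Straddling triangles (16 of 64):
  (v2,v7,v3) [--+] → (1.71897, 0.00587599, 0.5539)–(1.7214, 0, 0.5539)  len=0.0064
  (v3,v7,v8) [+-+] → (1.71897, 0.00587599, 0.5539)–(1.2172, 1.2172, 0.5539)  len=1.3111
  (v7,v11,v8) [--+] → (1.21132, 1.21963, 0.5539)–(1.2172, 1.2172, 0.5539)  len=0.0064
  (v8,v11,v12) [+-+] → (1.21132, 1.21963, 0.5539)–(0, 1.7214, 0.5539)  len=1.3111
  (v11,v15,v12) [--+] → (-0.00587599, 1.71897, 0.5539)–(0, 1.7214, 0.5539)  len=0.0064
  (v12,v15,v16) [+-+] → (-0.00587599, 1.71897, 0.5539)–(-1.2172, 1.2172, 0.5539)  len=1.3111
  (v15,v19,v16) [--+] → (-1.21963, 1.21132, 0.5539)–(-1.2172, 1.2172, 0.5539)  len=0.0064
  (v16,v19,v20) [+-+] → (-1.21963, 1.21132, 0.5539)–(-1.7214, 0, 0.5539)  len=1.3111
  (v19,v23,v20) [--+] → (-1.71897, -0.00587599, 0.5539)–(-1.7214, 0, 0.5539)  len=0.0064
  (v20,v23,v24) [+-+] → (-1.71897, -0.00587599, 0.5539)–(-1.2172, -1.2172, 0.5539)  len=1.3111
  (v23,v27,v24) [--+] → (-1.21132, -1.21963, 0.5539)–(-1.2172, -1.2172, 0.5539)  len=0.0064
  (v24,v27,v28) [+-+] → (-1.21132, -1.21963, 0.5539)–(0, -1.7214, 0.5539)  len=1.3111
  (v27,v31,v28) [--+] → (0.00587599, -1.71897, 0.5539)–(0, -1.7214, 0.5539)  len=0.0064
  (v28,v31,v32) [+-+] → (0.00587599, -1.71897, 0.5539)–(1.2172, -1.2172, 0.5539)  len=1.3111
  (v31,v2,v32) [--+] → (1.21963, -1.21132, 0.5539)–(1.2172, -1.2172, 0.5539)  len=0.0064
  (v32,v2,v3) [+-+] → (1.21963, -1.21132, 0.5539)–(1.7214, 0, 0.5539)  len=1.3111

Chained into 1 loop(s):
  loop 1: 16 segments, perimeter = 10.5400
Total perimeter = 10.540


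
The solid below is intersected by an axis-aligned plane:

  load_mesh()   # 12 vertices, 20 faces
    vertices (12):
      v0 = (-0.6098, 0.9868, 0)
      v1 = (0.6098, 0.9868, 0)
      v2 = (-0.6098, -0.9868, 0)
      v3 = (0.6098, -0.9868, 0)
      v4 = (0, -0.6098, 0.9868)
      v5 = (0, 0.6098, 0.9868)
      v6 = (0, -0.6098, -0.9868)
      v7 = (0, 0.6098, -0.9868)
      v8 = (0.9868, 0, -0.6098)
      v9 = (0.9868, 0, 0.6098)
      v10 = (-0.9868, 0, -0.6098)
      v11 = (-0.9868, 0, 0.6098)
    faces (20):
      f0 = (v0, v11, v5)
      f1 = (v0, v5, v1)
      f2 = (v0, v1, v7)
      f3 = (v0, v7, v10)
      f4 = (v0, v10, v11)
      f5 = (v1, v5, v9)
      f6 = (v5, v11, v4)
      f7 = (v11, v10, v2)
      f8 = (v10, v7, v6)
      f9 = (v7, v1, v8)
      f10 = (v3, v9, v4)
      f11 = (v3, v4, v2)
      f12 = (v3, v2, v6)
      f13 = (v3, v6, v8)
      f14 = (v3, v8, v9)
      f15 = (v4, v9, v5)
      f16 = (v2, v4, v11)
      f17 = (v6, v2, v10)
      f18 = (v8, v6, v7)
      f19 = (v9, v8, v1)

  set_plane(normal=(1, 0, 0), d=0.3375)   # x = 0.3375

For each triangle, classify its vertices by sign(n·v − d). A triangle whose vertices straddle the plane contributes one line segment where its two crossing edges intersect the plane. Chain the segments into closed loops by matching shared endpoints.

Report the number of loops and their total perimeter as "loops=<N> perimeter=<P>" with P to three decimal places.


Straddling triangles (10 of 20):
  (v0,v5,v1) [--+] → (0.3375, 0.818454, 0.440646)–(0.3375, 0.9868, 0)  len=0.4717
  (v0,v1,v7) [-+-] → (0.3375, 0.9868, 0)–(0.3375, 0.818454, -0.440646)  len=0.4717
  (v1,v5,v9) [+-+] → (0.3375, 0.818454, 0.440646)–(0.3375, 0.40124, 0.85786)  len=0.5900
  (v7,v1,v8) [-++] → (0.3375, 0.818454, -0.440646)–(0.3375, 0.40124, -0.85786)  len=0.5900
  (v3,v9,v4) [++-] → (0.3375, -0.40124, 0.85786)–(0.3375, -0.818454, 0.440646)  len=0.5900
  (v3,v4,v2) [+--] → (0.3375, -0.818454, 0.440646)–(0.3375, -0.9868, 0)  len=0.4717
  (v3,v2,v6) [+--] → (0.3375, -0.9868, 0)–(0.3375, -0.818454, -0.440646)  len=0.4717
  (v3,v6,v8) [+-+] → (0.3375, -0.818454, -0.440646)–(0.3375, -0.40124, -0.85786)  len=0.5900
  (v4,v9,v5) [-+-] → (0.3375, -0.40124, 0.85786)–(0.3375, 0.40124, 0.85786)  len=0.8025
  (v8,v6,v7) [+--] → (0.3375, -0.40124, -0.85786)–(0.3375, 0.40124, -0.85786)  len=0.8025

Chained into 1 loop(s):
  loop 1: 10 segments, perimeter = 5.8519
Total perimeter = 5.852

loops=1 perimeter=5.852


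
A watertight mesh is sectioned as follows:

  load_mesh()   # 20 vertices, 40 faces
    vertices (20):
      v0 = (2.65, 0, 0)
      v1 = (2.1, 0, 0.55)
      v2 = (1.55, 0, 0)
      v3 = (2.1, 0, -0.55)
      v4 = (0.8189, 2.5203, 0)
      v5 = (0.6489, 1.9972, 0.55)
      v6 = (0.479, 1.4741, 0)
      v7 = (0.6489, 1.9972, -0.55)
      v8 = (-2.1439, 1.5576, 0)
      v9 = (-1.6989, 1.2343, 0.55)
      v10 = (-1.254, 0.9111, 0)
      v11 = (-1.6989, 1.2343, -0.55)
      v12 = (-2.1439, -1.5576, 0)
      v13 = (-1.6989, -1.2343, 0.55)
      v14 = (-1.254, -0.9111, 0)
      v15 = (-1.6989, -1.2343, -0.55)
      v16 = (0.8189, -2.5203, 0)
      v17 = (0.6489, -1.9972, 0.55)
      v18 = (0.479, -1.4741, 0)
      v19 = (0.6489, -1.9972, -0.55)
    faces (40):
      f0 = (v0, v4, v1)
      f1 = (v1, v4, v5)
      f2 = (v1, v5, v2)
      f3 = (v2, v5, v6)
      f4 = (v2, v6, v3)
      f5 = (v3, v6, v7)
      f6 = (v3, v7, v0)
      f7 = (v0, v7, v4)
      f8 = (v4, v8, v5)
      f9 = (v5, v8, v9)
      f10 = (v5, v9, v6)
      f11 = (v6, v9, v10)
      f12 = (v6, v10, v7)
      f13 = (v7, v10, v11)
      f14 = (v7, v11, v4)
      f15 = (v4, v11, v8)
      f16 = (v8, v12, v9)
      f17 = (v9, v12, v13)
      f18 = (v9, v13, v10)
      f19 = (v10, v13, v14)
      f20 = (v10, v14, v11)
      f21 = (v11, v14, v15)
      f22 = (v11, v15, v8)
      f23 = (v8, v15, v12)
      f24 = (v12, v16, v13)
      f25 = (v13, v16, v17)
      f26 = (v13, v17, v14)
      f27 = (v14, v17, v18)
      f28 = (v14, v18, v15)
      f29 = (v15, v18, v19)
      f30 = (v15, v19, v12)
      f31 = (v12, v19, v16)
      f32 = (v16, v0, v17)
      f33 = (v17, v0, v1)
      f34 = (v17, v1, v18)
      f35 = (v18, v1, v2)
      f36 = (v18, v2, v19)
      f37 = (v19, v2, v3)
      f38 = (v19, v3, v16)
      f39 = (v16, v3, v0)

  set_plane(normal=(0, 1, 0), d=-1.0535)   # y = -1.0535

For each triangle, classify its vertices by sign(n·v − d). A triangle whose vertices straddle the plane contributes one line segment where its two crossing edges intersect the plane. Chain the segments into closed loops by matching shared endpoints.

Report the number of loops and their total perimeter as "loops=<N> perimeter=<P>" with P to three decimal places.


loops=2 perimeter=6.676

Straddling triangles (18 of 40):
  (v8,v12,v9) [+-+] → (-2.1439, -1.0535, 0)–(-2.06355, -1.0535, 0.0993069)  len=0.1277
  (v9,v12,v13) [+--] → (-2.06355, -1.0535, 0.0993069)–(-1.6989, -1.0535, 0.55)  len=0.5797
  (v9,v13,v10) [+-+] → (-1.6989, -1.0535, 0.55)–(-1.66141, -1.0535, 0.50365)  len=0.0596
  (v10,v13,v14) [+-+] → (-1.66141, -1.0535, 0.50365)–(-1.45002, -1.0535, 0.242327)  len=0.3361
  (v11,v14,v15) [++-] → (-1.45002, -1.0535, -0.242327)–(-1.6989, -1.0535, -0.55)  len=0.3957
  (v11,v15,v8) [+-+] → (-1.6989, -1.0535, -0.55)–(-1.72772, -1.0535, -0.514383)  len=0.0458
  (v8,v15,v12) [+--] → (-1.72772, -1.0535, -0.514383)–(-2.1439, -1.0535, 0)  len=0.6617
  (v13,v17,v14) [--+] → (-1.00451, -1.0535, 0.0721112)–(-1.45002, -1.0535, 0.242327)  len=0.4769
  (v14,v17,v18) [+--] → (-1.00451, -1.0535, 0.0721112)–(-0.815671, -1.0535, 0)  len=0.2021
  (v14,v18,v15) [+--] → (-0.815671, -1.0535, 0)–(-1.45002, -1.0535, -0.242327)  len=0.6791
  (v16,v0,v17) [-+-] → (1.88459, -1.0535, 0)–(1.59444, -1.0535, 0.290119)  len=0.4103
  (v17,v0,v1) [-++] → (1.59444, -1.0535, 0.290119)–(1.33456, -1.0535, 0.55)  len=0.3675
  (v17,v1,v18) [-+-] → (1.33456, -1.0535, 0.55)–(0.941514, -1.0535, 0.15693)  len=0.5559
  (v18,v1,v2) [-++] → (0.941514, -1.0535, 0.15693)–(0.784585, -1.0535, 0)  len=0.2219
  (v18,v2,v19) [-+-] → (0.784585, -1.0535, 0)–(1.07468, -1.0535, -0.290119)  len=0.4103
  (v19,v2,v3) [-++] → (1.07468, -1.0535, -0.290119)–(1.33456, -1.0535, -0.55)  len=0.3675
  (v19,v3,v16) [-+-] → (1.33456, -1.0535, -0.55)–(1.56449, -1.0535, -0.320097)  len=0.3252
  (v16,v3,v0) [-++] → (1.56449, -1.0535, -0.320097)–(1.88459, -1.0535, 0)  len=0.4527

Chained into 2 loop(s):
  loop 1: 10 segments, perimeter = 3.5645
  loop 2: 8 segments, perimeter = 3.1113
Total perimeter = 6.676


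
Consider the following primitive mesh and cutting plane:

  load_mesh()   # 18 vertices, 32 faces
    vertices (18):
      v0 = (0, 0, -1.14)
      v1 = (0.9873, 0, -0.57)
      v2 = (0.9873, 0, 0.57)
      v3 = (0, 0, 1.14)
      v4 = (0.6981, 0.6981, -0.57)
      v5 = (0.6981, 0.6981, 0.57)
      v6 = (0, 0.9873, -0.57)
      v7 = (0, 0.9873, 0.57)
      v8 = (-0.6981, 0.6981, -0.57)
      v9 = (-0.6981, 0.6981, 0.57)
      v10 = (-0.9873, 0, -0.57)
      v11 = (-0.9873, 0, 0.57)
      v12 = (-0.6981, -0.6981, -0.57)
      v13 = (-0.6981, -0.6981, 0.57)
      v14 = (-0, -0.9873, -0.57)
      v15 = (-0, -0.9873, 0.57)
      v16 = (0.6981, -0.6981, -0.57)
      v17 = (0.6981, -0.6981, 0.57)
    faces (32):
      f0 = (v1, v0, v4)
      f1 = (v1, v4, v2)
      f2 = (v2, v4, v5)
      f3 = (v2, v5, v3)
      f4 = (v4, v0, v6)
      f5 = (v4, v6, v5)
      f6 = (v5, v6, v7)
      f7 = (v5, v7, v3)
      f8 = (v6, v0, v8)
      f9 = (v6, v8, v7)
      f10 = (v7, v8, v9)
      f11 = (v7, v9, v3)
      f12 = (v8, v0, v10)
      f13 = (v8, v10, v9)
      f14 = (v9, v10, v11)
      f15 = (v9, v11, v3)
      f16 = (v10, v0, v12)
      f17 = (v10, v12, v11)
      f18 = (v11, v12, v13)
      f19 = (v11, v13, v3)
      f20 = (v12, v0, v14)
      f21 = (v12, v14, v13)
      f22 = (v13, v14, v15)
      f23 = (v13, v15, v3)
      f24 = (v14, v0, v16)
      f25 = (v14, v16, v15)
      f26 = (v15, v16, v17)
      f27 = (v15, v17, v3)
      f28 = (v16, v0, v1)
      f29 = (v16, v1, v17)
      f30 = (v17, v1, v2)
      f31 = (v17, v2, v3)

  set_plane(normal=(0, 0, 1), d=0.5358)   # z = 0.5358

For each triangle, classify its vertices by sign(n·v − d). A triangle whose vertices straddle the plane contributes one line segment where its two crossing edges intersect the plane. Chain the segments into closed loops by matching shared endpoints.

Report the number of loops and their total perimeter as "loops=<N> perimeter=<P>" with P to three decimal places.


Straddling triangles (16 of 32):
  (v1,v4,v2) [--+] → (0.978624, 0.020943, 0.5358)–(0.9873, 0, 0.5358)  len=0.0227
  (v2,v4,v5) [+-+] → (0.978624, 0.020943, 0.5358)–(0.6981, 0.6981, 0.5358)  len=0.7330
  (v4,v6,v5) [--+] → (0.677157, 0.706776, 0.5358)–(0.6981, 0.6981, 0.5358)  len=0.0227
  (v5,v6,v7) [+-+] → (0.677157, 0.706776, 0.5358)–(0, 0.9873, 0.5358)  len=0.7330
  (v6,v8,v7) [--+] → (-0.020943, 0.978624, 0.5358)–(0, 0.9873, 0.5358)  len=0.0227
  (v7,v8,v9) [+-+] → (-0.020943, 0.978624, 0.5358)–(-0.6981, 0.6981, 0.5358)  len=0.7330
  (v8,v10,v9) [--+] → (-0.706776, 0.677157, 0.5358)–(-0.6981, 0.6981, 0.5358)  len=0.0227
  (v9,v10,v11) [+-+] → (-0.706776, 0.677157, 0.5358)–(-0.9873, 0, 0.5358)  len=0.7330
  (v10,v12,v11) [--+] → (-0.978624, -0.020943, 0.5358)–(-0.9873, 0, 0.5358)  len=0.0227
  (v11,v12,v13) [+-+] → (-0.978624, -0.020943, 0.5358)–(-0.6981, -0.6981, 0.5358)  len=0.7330
  (v12,v14,v13) [--+] → (-0.677157, -0.706776, 0.5358)–(-0.6981, -0.6981, 0.5358)  len=0.0227
  (v13,v14,v15) [+-+] → (-0.677157, -0.706776, 0.5358)–(0, -0.9873, 0.5358)  len=0.7330
  (v14,v16,v15) [--+] → (0.020943, -0.978624, 0.5358)–(0, -0.9873, 0.5358)  len=0.0227
  (v15,v16,v17) [+-+] → (0.020943, -0.978624, 0.5358)–(0.6981, -0.6981, 0.5358)  len=0.7330
  (v16,v1,v17) [--+] → (0.706776, -0.677157, 0.5358)–(0.6981, -0.6981, 0.5358)  len=0.0227
  (v17,v1,v2) [+-+] → (0.706776, -0.677157, 0.5358)–(0.9873, 0, 0.5358)  len=0.7330

Chained into 1 loop(s):
  loop 1: 16 segments, perimeter = 6.0451
Total perimeter = 6.045

loops=1 perimeter=6.045


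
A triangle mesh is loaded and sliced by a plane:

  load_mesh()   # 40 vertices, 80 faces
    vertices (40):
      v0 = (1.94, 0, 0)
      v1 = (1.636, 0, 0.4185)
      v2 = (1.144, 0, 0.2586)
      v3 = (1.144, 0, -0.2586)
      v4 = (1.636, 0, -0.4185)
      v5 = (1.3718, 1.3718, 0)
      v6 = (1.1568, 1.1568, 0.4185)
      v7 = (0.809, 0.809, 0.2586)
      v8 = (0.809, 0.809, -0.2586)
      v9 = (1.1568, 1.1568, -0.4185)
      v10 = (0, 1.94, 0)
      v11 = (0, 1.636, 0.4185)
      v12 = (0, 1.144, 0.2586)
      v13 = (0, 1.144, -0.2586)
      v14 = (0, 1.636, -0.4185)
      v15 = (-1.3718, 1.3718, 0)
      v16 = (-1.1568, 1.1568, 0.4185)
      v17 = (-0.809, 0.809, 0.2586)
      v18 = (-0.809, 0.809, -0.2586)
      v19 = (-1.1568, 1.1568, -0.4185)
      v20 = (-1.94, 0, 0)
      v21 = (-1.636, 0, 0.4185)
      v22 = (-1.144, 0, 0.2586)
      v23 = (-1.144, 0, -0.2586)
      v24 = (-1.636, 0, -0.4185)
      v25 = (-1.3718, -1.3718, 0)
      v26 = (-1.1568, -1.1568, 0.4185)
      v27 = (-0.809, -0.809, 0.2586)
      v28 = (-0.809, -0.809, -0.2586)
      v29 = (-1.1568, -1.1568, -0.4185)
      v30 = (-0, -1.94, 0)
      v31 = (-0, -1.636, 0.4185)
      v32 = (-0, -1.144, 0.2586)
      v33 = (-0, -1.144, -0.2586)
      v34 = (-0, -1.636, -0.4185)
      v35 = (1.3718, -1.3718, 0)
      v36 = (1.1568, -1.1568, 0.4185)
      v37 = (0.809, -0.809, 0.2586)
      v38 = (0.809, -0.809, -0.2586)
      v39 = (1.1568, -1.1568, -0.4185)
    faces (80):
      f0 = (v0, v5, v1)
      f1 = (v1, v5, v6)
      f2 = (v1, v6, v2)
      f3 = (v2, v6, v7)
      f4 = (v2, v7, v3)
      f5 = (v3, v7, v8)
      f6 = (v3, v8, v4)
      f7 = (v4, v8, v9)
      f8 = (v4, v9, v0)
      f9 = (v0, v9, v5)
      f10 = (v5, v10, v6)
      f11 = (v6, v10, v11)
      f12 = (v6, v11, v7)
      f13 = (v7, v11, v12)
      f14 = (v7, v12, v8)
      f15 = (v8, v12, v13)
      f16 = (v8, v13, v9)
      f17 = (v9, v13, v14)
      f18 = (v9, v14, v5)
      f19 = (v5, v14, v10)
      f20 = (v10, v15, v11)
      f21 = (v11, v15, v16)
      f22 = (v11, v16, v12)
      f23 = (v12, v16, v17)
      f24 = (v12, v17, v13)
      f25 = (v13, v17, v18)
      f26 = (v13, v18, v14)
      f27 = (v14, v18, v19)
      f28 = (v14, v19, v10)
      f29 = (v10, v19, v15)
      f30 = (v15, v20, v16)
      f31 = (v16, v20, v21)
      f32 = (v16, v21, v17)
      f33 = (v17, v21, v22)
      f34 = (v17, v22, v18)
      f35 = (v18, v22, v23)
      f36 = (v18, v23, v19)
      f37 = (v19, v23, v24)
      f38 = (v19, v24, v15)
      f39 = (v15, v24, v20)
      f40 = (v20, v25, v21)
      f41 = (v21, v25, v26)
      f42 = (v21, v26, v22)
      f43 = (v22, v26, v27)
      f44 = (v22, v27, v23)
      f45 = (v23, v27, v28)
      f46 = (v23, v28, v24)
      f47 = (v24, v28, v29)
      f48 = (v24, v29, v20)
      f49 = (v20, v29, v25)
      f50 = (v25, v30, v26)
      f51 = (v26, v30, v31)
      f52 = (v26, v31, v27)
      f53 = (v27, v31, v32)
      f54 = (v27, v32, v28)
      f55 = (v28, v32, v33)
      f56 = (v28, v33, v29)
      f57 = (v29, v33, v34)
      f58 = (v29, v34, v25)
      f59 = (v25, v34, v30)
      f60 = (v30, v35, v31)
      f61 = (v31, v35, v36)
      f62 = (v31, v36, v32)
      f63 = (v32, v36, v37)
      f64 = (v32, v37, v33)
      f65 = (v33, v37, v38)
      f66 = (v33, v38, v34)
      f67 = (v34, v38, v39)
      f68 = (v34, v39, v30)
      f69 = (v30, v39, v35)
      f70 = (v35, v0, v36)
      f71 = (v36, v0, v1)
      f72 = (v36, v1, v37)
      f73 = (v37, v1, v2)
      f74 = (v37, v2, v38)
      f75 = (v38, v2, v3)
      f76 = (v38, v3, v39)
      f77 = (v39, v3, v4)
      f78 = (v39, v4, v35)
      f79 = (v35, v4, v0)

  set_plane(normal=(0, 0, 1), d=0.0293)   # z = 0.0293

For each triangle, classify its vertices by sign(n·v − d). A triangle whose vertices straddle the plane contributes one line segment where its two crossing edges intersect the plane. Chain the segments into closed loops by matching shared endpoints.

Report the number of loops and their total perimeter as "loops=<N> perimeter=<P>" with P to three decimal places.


loops=2 perimeter=18.753

Straddling triangles (32 of 80):
  (v0,v5,v1) [--+] → (1.3903, 1.27576, 0.0293)–(1.91872, 0, 0.0293)  len=1.3809
  (v1,v5,v6) [+-+] → (1.3903, 1.27576, 0.0293)–(1.35675, 1.35675, 0.0293)  len=0.0877
  (v2,v7,v3) [++-] → (0.957522, 0.450331, 0.0293)–(1.144, 0, 0.0293)  len=0.4874
  (v3,v7,v8) [-+-] → (0.957522, 0.450331, 0.0293)–(0.809, 0.809, 0.0293)  len=0.3882
  (v5,v10,v6) [--+] → (0.0809898, 1.88517, 0.0293)–(1.35675, 1.35675, 0.0293)  len=1.3809
  (v6,v10,v11) [+-+] → (0.0809898, 1.88517, 0.0293)–(0, 1.91872, 0.0293)  len=0.0877
  (v7,v12,v8) [++-] → (0.358669, 0.995478, 0.0293)–(0.809, 0.809, 0.0293)  len=0.4874
  (v8,v12,v13) [-+-] → (0.358669, 0.995478, 0.0293)–(0, 1.144, 0.0293)  len=0.3882
  (v10,v15,v11) [--+] → (-1.27576, 1.3903, 0.0293)–(0, 1.91872, 0.0293)  len=1.3809
  (v11,v15,v16) [+-+] → (-1.27576, 1.3903, 0.0293)–(-1.35675, 1.35675, 0.0293)  len=0.0877
  (v12,v17,v13) [++-] → (-0.450331, 0.957522, 0.0293)–(0, 1.144, 0.0293)  len=0.4874
  (v13,v17,v18) [-+-] → (-0.450331, 0.957522, 0.0293)–(-0.809, 0.809, 0.0293)  len=0.3882
  (v15,v20,v16) [--+] → (-1.88517, 0.0809898, 0.0293)–(-1.35675, 1.35675, 0.0293)  len=1.3809
  (v16,v20,v21) [+-+] → (-1.88517, 0.0809898, 0.0293)–(-1.91872, 0, 0.0293)  len=0.0877
  (v17,v22,v18) [++-] → (-0.995478, 0.358669, 0.0293)–(-0.809, 0.809, 0.0293)  len=0.4874
  (v18,v22,v23) [-+-] → (-0.995478, 0.358669, 0.0293)–(-1.144, 0, 0.0293)  len=0.3882
  (v20,v25,v21) [--+] → (-1.3903, -1.27576, 0.0293)–(-1.91872, 0, 0.0293)  len=1.3809
  (v21,v25,v26) [+-+] → (-1.3903, -1.27576, 0.0293)–(-1.35675, -1.35675, 0.0293)  len=0.0877
  (v22,v27,v23) [++-] → (-0.957522, -0.450331, 0.0293)–(-1.144, 0, 0.0293)  len=0.4874
  (v23,v27,v28) [-+-] → (-0.957522, -0.450331, 0.0293)–(-0.809, -0.809, 0.0293)  len=0.3882
  (v25,v30,v26) [--+] → (-0.0809898, -1.88517, 0.0293)–(-1.35675, -1.35675, 0.0293)  len=1.3809
  (v26,v30,v31) [+-+] → (-0.0809898, -1.88517, 0.0293)–(0, -1.91872, 0.0293)  len=0.0877
  (v27,v32,v28) [++-] → (-0.358669, -0.995478, 0.0293)–(-0.809, -0.809, 0.0293)  len=0.4874
  (v28,v32,v33) [-+-] → (-0.358669, -0.995478, 0.0293)–(0, -1.144, 0.0293)  len=0.3882
  (v30,v35,v31) [--+] → (1.27576, -1.3903, 0.0293)–(0, -1.91872, 0.0293)  len=1.3809
  (v31,v35,v36) [+-+] → (1.27576, -1.3903, 0.0293)–(1.35675, -1.35675, 0.0293)  len=0.0877
  (v32,v37,v33) [++-] → (0.450331, -0.957522, 0.0293)–(0, -1.144, 0.0293)  len=0.4874
  (v33,v37,v38) [-+-] → (0.450331, -0.957522, 0.0293)–(0.809, -0.809, 0.0293)  len=0.3882
  (v35,v0,v36) [--+] → (1.88517, -0.0809898, 0.0293)–(1.35675, -1.35675, 0.0293)  len=1.3809
  (v36,v0,v1) [+-+] → (1.88517, -0.0809898, 0.0293)–(1.91872, 0, 0.0293)  len=0.0877
  (v37,v2,v38) [++-] → (0.995478, -0.358669, 0.0293)–(0.809, -0.809, 0.0293)  len=0.4874
  (v38,v2,v3) [-+-] → (0.995478, -0.358669, 0.0293)–(1.144, 0, 0.0293)  len=0.3882

Chained into 2 loop(s):
  loop 1: 16 segments, perimeter = 11.7482
  loop 2: 16 segments, perimeter = 7.0049
Total perimeter = 18.753
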